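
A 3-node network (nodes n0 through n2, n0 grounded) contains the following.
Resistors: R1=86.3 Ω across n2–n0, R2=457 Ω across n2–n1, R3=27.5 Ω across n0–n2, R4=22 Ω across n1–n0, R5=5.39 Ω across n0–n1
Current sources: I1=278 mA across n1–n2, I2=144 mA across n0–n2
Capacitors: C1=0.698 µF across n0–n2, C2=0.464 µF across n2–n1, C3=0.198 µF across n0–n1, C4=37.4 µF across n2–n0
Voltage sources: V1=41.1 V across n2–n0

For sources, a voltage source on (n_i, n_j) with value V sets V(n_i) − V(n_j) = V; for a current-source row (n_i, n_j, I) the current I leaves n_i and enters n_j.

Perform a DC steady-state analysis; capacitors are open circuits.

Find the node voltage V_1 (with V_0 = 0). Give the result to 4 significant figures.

-0.8066 V

Element admittances at DC:
  Y(R1) = 0.01159 S between n2,n0
  Y(R2) = 0.002188 S between n2,n1
  I1: injects 0.278 A into n2 (from n1)
  Y(C1) = 0.000 S between n0,n2
  Y(R3) = 0.03636 S between n0,n2
  I2: injects 0.144 A into n2 (from n0)
  Y(C2) = 0.000 S between n2,n1
  Y(C3) = 0.000 S between n0,n1
  Y(R4) = 0.04545 S between n1,n0
  Y(R5) = 0.1855 S between n0,n1
  Y(C4) = 0.000 S between n2,n0
  V1: constraint V(n2)−V(n0) = 41.1
Assemble and solve the 3×3 MNA system:
  V(n1)=-0.8066  V(n2)=41.10
  i(V1)=-1.640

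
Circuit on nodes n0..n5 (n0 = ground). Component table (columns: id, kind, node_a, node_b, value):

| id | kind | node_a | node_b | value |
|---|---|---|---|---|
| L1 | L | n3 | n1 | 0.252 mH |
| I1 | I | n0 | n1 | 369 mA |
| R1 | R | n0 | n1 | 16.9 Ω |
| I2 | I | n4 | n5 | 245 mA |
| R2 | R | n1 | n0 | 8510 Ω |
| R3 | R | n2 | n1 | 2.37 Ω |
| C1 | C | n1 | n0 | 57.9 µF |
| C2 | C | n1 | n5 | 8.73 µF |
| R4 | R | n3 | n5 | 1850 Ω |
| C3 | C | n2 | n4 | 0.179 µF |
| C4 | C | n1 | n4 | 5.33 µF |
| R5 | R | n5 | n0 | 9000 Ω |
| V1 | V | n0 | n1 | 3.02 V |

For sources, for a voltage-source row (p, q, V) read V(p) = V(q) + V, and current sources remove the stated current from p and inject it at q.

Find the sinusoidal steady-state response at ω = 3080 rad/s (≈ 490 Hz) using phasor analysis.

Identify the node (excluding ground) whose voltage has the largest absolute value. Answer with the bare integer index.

Apply KCL at each of the 5 non-ground nodes and solve the resulting linear system.
Node n1: branches {L1, I1, R1, R2, R3, C1, C2, C4, V1} → V_1 = -3.020+0.000j
Node n2: branches {R3, C3} → V_2 = -3.039+2.385e-05j
Node n3: branches {L1, R4} → V_3 = -3.016+9.112e-05j
Node n4: branches {I2, C3, C4} → V_4 = -3.021+14.44j
Node n5: branches {I2, C2, R4, R5} → V_5 = -2.799-9.119j
Source currents: i(V1)=-0.5484-0.5396j

4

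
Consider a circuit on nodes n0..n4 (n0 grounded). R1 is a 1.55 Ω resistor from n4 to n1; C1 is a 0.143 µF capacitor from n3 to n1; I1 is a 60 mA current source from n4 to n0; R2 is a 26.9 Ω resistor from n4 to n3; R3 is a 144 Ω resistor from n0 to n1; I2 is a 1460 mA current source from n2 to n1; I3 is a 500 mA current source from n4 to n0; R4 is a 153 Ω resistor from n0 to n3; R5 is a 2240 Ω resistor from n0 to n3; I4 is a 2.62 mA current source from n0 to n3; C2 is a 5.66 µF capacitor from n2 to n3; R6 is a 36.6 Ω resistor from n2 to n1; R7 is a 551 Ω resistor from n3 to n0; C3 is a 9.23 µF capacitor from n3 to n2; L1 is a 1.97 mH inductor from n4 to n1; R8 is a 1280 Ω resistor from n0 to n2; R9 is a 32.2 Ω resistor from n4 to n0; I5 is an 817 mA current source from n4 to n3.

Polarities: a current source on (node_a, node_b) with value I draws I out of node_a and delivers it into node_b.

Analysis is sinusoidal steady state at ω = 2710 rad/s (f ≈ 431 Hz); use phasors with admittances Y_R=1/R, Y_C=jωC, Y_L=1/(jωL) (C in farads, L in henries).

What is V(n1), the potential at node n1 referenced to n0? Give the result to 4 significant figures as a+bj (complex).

Element admittances at ω=2710 rad/s:
  Y(R1) = 0.6452+0.000j S between n4,n1
  Y(C1) = 0.000+0.0003875j S between n3,n1
  I1: injects 0.06 A into n0 (from n4)
  Y(R2) = 0.03717+0.000j S between n4,n3
  Y(R3) = 0.006944+0.000j S between n0,n1
  I2: injects 1.46 A into n1 (from n2)
  I3: injects 0.5 A into n0 (from n4)
  Y(R4) = 0.006536+0.000j S between n0,n3
  Y(R5) = 0.0004464+0.000j S between n0,n3
  I4: injects 0.00262 A into n3 (from n0)
  Y(C2) = 0.000+0.01534j S between n2,n3
  Y(R6) = 0.02732+0.000j S between n2,n1
  Y(R7) = 0.001815+0.000j S between n3,n0
  Y(C3) = 0.000+0.02501j S between n3,n2
  Y(L1) = 0.000-0.1873j S between n4,n1
  Y(R8) = 0.0007813+0.000j S between n0,n2
  Y(R9) = 0.03106+0.000j S between n4,n0
  I5: injects 0.817 A into n3 (from n4)
Assemble and solve the 4×4 MNA system:
  V(n1)=-9.761+2.380j  V(n2)=-24.51+17.54j  V(n3)=-13.90-8.184j  V(n4)=-11.21+1.345j

-9.761+2.380j V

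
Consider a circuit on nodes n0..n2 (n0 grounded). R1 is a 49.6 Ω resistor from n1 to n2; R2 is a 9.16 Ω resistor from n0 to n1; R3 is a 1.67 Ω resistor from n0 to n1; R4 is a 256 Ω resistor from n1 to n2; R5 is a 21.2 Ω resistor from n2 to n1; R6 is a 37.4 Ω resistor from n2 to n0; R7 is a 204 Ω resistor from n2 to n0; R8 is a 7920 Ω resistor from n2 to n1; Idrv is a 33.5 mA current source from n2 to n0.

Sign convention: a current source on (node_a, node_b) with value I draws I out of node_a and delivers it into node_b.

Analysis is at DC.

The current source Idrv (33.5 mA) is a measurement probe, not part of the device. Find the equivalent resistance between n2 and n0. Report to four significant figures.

R_eq = 10.37 Ω

Apply KCL at each of the 2 non-ground nodes and solve the resulting linear system.
Node n1: branches {R1, R2, R3, R4, R5, R8} → V_1 = -0.03180
Node n2: branches {R1, R4, R5, R6, R7, R8, Idrv} → V_2 = -0.3473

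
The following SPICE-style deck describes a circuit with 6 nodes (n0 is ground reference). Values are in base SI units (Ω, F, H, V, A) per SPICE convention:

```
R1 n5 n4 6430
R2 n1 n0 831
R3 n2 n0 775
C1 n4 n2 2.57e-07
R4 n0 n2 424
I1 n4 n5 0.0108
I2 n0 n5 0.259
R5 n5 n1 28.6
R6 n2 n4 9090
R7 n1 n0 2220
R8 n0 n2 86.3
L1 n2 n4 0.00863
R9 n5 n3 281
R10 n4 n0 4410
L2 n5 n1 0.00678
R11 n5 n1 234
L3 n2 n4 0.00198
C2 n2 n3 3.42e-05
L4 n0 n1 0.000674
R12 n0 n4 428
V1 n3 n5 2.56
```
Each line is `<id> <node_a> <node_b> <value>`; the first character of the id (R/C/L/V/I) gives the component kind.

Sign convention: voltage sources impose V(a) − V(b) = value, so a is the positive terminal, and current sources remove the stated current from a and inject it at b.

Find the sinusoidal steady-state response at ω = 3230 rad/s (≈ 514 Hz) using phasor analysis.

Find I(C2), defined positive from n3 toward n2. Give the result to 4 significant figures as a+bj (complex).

Element admittances at ω=3230 rad/s:
  Y(R1) = 0.0001555+0.000j S between n5,n4
  Y(R2) = 0.001203+0.000j S between n1,n0
  Y(R3) = 0.001290+0.000j S between n2,n0
  Y(C1) = 0.000+0.0008301j S between n4,n2
  Y(R4) = 0.002358+0.000j S between n0,n2
  I1: injects 0.0108 A into n5 (from n4)
  I2: injects 0.259 A into n5 (from n0)
  Y(R5) = 0.03497+0.000j S between n5,n1
  Y(R6) = 0.0001100+0.000j S between n2,n4
  Y(R7) = 0.0004505+0.000j S between n1,n0
  Y(R8) = 0.01159+0.000j S between n0,n2
  Y(L1) = 0.000-0.03587j S between n2,n4
  Y(R9) = 0.003559+0.000j S between n5,n3
  Y(R10) = 0.0002268+0.000j S between n4,n0
  Y(L2) = 0.000-0.04566j S between n5,n1
  Y(R11) = 0.004274+0.000j S between n5,n1
  Y(L3) = 0.000-0.1564j S between n2,n4
  Y(C2) = 0.000+0.1105j S between n2,n3
  Y(L4) = 0.000-0.4593j S between n0,n1
  Y(R12) = 0.002336+0.000j S between n0,n4
  V1: constraint V(n3)−V(n5) = 2.56
Assemble and solve the 6×6 MNA system:
  V(n1)=0.1127+0.3795j  V(n2)=4.742+2.890j  V(n3)=5.206+2.024j  V(n4)=4.779+2.768j  V(n5)=2.646+2.024j
  i(V1)=-0.1047-0.05124j

0.09563+0.05124j A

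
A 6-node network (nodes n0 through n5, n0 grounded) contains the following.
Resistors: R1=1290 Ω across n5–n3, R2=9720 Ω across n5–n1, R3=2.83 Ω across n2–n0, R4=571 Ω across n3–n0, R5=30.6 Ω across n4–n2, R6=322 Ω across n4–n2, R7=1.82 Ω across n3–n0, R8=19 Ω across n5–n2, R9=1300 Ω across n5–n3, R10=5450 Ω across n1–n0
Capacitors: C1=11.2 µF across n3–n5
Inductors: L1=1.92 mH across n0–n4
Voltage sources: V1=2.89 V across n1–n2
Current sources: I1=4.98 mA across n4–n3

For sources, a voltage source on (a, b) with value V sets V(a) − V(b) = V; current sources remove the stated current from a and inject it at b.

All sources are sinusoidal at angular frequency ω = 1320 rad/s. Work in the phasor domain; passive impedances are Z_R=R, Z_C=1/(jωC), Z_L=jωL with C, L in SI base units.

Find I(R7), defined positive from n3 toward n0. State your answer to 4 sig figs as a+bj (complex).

0.004951-6.652e-05j A

MNA unknowns: 5 node voltages V₁..V_5 plus 1 source current (V1)
R1: Y=0.0007752+0.000j on G[5,3]
C1: Y=0.000+0.01478j on G[3,5]
L1: Y=0.000-0.3946j on G[0,4]
R2: Y=0.0001029+0.000j on G[5,1]
R3: Y=0.3534+0.000j on G[2,0]
R4: Y=0.001751+0.000j on G[3,0]
R5: Y=0.03268+0.000j on G[4,2]
R6: Y=0.003106+0.000j on G[4,2]
R7: Y=0.5495+0.000j on G[3,0]
R8: Y=0.05263+0.000j on G[5,2]
R9: Y=0.0007692+0.000j on G[5,3]
R10: Y=0.0001835+0.000j on G[1,0]
V1: row V1−V2=2.89, i_V1 at 1,2
I1: z[4]−=0.00498, z[3]+=0.00498
solve → V1=2.889-0.0009918j, V2=-0.001426-0.0009918j, V3=0.009011-0.0001211j, V4=-0.001058-0.01265j, V5=0.004456+0.0002738j
aux → i_V1=-0.0008267+3.122e-07j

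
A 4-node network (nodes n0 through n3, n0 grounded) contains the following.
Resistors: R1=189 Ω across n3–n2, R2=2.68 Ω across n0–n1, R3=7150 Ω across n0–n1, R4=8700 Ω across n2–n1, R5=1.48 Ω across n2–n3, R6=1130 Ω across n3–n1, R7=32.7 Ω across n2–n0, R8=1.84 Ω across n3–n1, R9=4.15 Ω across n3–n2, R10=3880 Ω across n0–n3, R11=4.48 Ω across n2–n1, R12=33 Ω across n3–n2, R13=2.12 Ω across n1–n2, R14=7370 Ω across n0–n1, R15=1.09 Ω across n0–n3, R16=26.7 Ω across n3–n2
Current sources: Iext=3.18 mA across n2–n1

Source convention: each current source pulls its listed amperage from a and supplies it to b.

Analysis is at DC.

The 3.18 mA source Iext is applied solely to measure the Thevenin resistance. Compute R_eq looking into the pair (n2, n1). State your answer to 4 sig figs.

R_eq = 0.8685 Ω

Element admittances at DC:
  Y(R1) = 0.005291 S between n3,n2
  Y(R2) = 0.3731 S between n0,n1
  Y(R3) = 0.0001399 S between n0,n1
  Y(R4) = 0.0001149 S between n2,n1
  Y(R5) = 0.6757 S between n2,n3
  Y(R6) = 0.0008850 S between n3,n1
  Y(R7) = 0.03058 S between n2,n0
  Y(R8) = 0.5435 S between n3,n1
  Y(R9) = 0.2410 S between n3,n2
  Y(R10) = 0.0002577 S between n0,n3
  Y(R11) = 0.2232 S between n2,n1
  Y(R12) = 0.03030 S between n3,n2
  Y(R13) = 0.4717 S between n1,n2
  Y(R14) = 0.0001357 S between n0,n1
  Y(R15) = 0.9174 S between n0,n3
  Y(R16) = 0.03745 S between n3,n2
  Iext: injects 0.00318 A into n1 (from n2)
Assemble and solve the 3×3 MNA system:
  V(n1)=0.001132  V(n2)=-0.001630  V(n3)=-0.0004064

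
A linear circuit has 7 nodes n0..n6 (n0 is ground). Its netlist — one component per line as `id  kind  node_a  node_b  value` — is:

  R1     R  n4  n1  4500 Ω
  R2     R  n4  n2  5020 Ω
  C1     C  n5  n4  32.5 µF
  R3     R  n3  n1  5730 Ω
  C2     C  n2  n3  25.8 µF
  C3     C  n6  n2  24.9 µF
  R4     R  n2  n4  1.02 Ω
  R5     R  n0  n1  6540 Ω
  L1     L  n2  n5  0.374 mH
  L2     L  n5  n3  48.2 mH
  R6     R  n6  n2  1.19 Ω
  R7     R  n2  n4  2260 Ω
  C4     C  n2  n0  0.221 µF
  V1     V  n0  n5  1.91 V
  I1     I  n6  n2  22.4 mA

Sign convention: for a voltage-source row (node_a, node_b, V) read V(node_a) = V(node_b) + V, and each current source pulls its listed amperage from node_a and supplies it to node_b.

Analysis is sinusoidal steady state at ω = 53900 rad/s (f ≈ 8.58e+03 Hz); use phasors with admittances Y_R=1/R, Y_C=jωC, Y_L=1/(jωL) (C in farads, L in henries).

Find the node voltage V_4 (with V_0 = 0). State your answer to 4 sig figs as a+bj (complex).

-1.897+0.0004038j V

Apply KCL at each of the 6 non-ground nodes and solve the resulting linear system.
Node n1: branches {R1, R3, R5} → V_1 = -1.369+0.007788j
Node n2: branches {R2, C2, C3, R4, L1, R6, R7, C4, I1} → V_2 = -1.898+0.02407j
Node n3: branches {R3, C2, L2} → V_3 = -1.898+0.02401j
Node n4: branches {R1, R2, C1, R4, R7} → V_4 = -1.897+0.0004038j
Node n5: branches {C1, L1, L2, V1} → V_5 = -1.910+0.000j
Node n6: branches {C3, R6, I1} → V_6 = -1.905+0.03606j
Source currents: i(V1)=-0.0004962-0.02260j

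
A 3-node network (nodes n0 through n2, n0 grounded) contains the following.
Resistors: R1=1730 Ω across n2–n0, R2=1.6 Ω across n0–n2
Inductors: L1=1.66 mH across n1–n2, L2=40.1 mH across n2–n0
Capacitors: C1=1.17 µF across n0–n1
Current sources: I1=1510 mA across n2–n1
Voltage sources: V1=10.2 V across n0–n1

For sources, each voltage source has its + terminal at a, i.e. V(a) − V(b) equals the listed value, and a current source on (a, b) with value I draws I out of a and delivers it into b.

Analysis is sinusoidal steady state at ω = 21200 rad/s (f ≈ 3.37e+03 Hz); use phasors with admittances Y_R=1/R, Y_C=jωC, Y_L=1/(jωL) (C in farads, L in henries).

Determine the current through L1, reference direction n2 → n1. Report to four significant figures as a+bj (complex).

Element admittances at ω=21200 rad/s:
  Y(R1) = 0.0005780+0.000j S between n2,n0
  Y(L1) = 0.000-0.02842j S between n1,n2
  Y(C1) = 0.000+0.02480j S between n0,n1
  I1: injects 1.51 A into n1 (from n2)
  Y(L2) = 0.000-0.001176j S between n2,n0
  Y(R2) = 0.6250+0.000j S between n0,n2
  V1: constraint V(n0)−V(n1) = 10.2
Assemble and solve the 3×3 MNA system:
  V(n1)=-10.20+0.000j  V(n2)=-2.430+0.3484j
  i(V1)=-1.520-0.03222j

0.009899-0.2208j A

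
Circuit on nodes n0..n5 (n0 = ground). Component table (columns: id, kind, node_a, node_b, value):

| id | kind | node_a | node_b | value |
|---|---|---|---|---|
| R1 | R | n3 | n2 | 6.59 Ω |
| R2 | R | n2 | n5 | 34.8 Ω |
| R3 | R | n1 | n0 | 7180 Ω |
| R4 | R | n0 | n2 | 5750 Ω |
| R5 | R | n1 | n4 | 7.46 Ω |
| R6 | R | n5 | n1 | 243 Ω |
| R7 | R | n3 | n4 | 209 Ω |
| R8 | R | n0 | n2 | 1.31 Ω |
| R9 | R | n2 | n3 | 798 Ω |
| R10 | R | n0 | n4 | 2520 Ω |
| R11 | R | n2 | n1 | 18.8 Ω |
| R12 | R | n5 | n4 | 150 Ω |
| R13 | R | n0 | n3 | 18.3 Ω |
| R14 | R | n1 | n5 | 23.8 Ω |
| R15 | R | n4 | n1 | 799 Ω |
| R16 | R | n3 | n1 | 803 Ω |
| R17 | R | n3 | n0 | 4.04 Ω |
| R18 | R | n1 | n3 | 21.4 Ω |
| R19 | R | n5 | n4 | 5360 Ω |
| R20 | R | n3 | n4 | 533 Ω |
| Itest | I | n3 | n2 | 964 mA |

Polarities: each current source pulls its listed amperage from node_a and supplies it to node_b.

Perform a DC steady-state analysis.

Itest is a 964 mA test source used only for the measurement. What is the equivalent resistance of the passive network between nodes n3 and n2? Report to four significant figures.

R_eq = 2.497 Ω

Element admittances at DC:
  Y(R1) = 0.1517 S between n3,n2
  Y(R2) = 0.02874 S between n2,n5
  Y(R3) = 0.0001393 S between n1,n0
  Y(R4) = 0.0001739 S between n0,n2
  Y(R5) = 0.1340 S between n1,n4
  Y(R6) = 0.004115 S between n5,n1
  Y(R7) = 0.004785 S between n3,n4
  Y(R8) = 0.7634 S between n0,n2
  Y(R9) = 0.001253 S between n2,n3
  Y(R10) = 0.0003968 S between n0,n4
  Y(R11) = 0.05319 S between n2,n1
  Y(R12) = 0.006667 S between n5,n4
  Y(R13) = 0.05464 S between n0,n3
  Y(R14) = 0.04202 S between n1,n5
  Y(R15) = 0.001252 S between n4,n1
  Y(R16) = 0.001245 S between n3,n1
  Y(R17) = 0.2475 S between n3,n0
  Y(R18) = 0.04673 S between n1,n3
  Y(R19) = 0.0001866 S between n5,n4
  Y(R20) = 0.001876 S between n3,n4
  Itest: injects 0.964 A into n2 (from n3)
Assemble and solve the 5×5 MNA system:
  V(n1)=-0.3525  V(n2)=0.6827  V(n3)=-1.724  V(n4)=-0.3962  V(n5)=0.007844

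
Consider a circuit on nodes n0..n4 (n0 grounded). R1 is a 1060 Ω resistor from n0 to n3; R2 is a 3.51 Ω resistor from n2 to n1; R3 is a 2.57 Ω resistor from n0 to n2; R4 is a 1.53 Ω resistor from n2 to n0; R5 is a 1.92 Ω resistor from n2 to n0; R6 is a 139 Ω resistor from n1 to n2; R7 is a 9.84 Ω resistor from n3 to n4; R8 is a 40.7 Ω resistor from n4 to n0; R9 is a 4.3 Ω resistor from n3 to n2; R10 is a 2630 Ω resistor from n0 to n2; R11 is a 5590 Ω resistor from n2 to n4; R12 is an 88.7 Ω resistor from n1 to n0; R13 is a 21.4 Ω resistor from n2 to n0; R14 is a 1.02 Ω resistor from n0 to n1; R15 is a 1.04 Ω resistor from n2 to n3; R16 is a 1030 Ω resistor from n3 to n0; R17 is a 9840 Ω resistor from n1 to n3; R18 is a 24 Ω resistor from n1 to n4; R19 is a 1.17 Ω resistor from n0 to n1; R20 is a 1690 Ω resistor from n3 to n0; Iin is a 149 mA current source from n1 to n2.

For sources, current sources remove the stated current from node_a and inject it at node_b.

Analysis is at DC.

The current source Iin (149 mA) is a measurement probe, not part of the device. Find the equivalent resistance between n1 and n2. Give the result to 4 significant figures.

R_eq = 0.8453 Ω

Element admittances at DC:
  Y(R1) = 0.0009434 S between n0,n3
  Y(R2) = 0.2849 S between n2,n1
  Y(R3) = 0.3891 S between n0,n2
  Y(R4) = 0.6536 S between n2,n0
  Y(R5) = 0.5208 S between n2,n0
  Y(R6) = 0.007194 S between n1,n2
  Y(R7) = 0.1016 S between n3,n4
  Y(R8) = 0.02457 S between n4,n0
  Y(R9) = 0.2326 S between n3,n2
  Y(R10) = 0.0003802 S between n0,n2
  Y(R11) = 0.0001789 S between n2,n4
  Y(R12) = 0.01127 S between n1,n0
  Y(R13) = 0.04673 S between n2,n0
  Y(R14) = 0.9804 S between n0,n1
  Y(R15) = 0.9615 S between n2,n3
  Y(R16) = 0.0009709 S between n3,n0
  Y(R17) = 0.0001016 S between n1,n3
  Y(R18) = 0.04167 S between n1,n4
  Y(R19) = 0.8547 S between n0,n1
  Y(R20) = 0.0005917 S between n3,n0
  Iin: injects 0.149 A into n2 (from n1)
Assemble and solve the 4×4 MNA system:
  V(n1)=-0.05890  V(n2)=0.06705  V(n3)=0.06354  V(n4)=0.02389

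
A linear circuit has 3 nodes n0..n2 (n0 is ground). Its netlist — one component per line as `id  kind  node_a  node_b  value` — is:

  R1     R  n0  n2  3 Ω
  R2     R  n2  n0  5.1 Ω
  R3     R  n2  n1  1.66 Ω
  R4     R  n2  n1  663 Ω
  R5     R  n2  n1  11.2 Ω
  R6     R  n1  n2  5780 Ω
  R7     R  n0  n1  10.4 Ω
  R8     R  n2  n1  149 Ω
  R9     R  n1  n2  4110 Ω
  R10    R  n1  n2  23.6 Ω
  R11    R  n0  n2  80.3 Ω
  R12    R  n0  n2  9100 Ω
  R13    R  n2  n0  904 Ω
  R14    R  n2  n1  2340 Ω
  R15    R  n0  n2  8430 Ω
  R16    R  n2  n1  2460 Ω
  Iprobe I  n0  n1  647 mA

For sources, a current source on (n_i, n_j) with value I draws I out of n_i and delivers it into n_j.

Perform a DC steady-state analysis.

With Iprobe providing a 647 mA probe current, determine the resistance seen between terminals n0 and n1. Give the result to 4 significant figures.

Apply KCL at each of the 2 non-ground nodes and solve the resulting linear system.
Node n1: branches {R3, R4, R5, R6, R7, R8, R9, R10, R14, R16, Iprobe} → V_1 = 1.578
Node n2: branches {R1, R2, R3, R4, R5, R6, R8, R9, R10, R11, R12, R13, R14, R15, R16} → V_2 = 0.9118

R_eq = 2.439 Ω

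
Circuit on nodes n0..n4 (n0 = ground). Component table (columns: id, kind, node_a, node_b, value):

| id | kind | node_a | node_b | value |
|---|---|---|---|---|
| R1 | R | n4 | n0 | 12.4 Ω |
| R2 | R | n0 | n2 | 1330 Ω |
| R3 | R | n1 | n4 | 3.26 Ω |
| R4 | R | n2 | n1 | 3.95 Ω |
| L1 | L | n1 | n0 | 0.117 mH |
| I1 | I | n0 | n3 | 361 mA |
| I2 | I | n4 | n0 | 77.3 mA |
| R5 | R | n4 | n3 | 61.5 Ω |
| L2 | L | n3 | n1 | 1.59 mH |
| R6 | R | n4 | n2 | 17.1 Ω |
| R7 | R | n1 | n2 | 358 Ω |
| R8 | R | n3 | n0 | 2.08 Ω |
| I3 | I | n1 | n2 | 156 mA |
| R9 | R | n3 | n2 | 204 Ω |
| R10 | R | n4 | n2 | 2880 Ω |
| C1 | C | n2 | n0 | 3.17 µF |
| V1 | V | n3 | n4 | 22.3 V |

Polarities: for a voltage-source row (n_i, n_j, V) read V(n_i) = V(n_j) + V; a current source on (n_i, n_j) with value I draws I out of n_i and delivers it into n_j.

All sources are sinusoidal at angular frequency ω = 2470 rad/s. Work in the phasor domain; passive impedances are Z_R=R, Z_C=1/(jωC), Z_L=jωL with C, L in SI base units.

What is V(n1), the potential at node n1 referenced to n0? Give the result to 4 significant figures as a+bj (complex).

0.3693-1.038j V

MNA unknowns: 4 node voltages V₁..V_4 plus 1 source current (V1)
R1: Y=0.08065+0.000j on G[4,0]
R2: Y=0.0007519+0.000j on G[0,2]
R3: Y=0.3067+0.000j on G[1,4]
R4: Y=0.2532+0.000j on G[2,1]
L1: Y=0.000-3.460j on G[1,0]
I1: z[0]−=0.361, z[3]+=0.361
I2: z[4]−=0.0773, z[0]+=0.0773
R5: Y=0.01626+0.000j on G[4,3]
L2: Y=0.000-0.2546j on G[3,1]
R6: Y=0.05848+0.000j on G[4,2]
R7: Y=0.002793+0.000j on G[1,2]
R8: Y=0.4808+0.000j on G[3,0]
I3: z[1]−=0.156, z[2]+=0.156
R9: Y=0.004902+0.000j on G[3,2]
R10: Y=0.0003472+0.000j on G[4,2]
C1: Y=0.000+0.007830j on G[2,0]
V1: row V3−V4=22.3, i_V1 at 3,4
solve → V1=0.3693-1.038j, V2=-1.311-0.3407j, V3=10.10+2.295j, V4=-12.20+2.295j
aux → i_V1=-5.764+1.362j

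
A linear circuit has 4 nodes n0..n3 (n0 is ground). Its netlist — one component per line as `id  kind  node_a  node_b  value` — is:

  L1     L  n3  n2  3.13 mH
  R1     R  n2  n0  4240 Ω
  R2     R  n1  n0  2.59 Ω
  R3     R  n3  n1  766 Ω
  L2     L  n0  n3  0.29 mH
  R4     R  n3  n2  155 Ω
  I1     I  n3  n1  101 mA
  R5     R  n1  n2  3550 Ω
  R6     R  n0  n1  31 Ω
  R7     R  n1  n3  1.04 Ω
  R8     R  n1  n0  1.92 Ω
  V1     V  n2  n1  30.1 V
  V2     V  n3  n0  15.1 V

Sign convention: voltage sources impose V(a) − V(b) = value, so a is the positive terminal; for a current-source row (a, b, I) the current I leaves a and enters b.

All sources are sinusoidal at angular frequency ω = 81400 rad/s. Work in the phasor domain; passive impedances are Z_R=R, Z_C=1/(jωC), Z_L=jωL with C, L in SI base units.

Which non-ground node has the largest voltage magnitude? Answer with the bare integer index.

2

Apply KCL at each of the 3 non-ground nodes and solve the resulting linear system.
Node n1: branches {R2, R3, I1, R5, R6, R7, R8, V1} → V_1 = 7.616+0.04650j
Node n2: branches {L1, R1, R4, R5, V1} → V_2 = 37.72+0.04650j
Node n3: branches {L1, R3, L2, R4, I1, R7, V2} → V_3 = 15.10+0.000j
Source currents: i(V1)=-0.1635+0.08845j, i(V2)=-7.161+0.5960j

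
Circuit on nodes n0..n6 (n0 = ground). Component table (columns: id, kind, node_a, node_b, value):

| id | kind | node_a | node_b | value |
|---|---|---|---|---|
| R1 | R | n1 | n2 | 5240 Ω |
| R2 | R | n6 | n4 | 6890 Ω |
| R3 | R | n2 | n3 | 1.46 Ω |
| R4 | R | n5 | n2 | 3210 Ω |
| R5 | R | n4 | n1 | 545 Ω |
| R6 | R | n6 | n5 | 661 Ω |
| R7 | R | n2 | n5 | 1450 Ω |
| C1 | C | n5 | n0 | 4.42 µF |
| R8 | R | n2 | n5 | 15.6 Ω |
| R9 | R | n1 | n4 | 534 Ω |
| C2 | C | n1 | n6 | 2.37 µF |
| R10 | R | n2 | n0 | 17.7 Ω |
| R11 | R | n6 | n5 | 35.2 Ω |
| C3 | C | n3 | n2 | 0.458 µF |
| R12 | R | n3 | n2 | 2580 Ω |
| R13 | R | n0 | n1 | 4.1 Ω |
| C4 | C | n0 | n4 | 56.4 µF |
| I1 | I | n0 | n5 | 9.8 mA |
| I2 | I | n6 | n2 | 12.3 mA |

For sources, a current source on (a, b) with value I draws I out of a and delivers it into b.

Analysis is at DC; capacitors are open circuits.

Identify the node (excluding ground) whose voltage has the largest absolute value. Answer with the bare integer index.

6

Apply KCL at each of the 6 non-ground nodes and solve the resulting linear system.
Node n1: branches {R1, R5, R9, C2, R13} → V_1 = -2.111e-05
Node n2: branches {R1, R3, R4, R7, R8, R10, C3, R12, I2} → V_2 = 0.1736
Node n3: branches {R3, C3, R12} → V_3 = 0.1736
Node n4: branches {R2, R5, R9, C4} → V_4 = -0.01034
Node n5: branches {R4, R6, R7, C1, R8, R11, I1} → V_5 = 0.1357
Node n6: branches {R2, R6, C2, R11, I2} → V_6 = -0.2741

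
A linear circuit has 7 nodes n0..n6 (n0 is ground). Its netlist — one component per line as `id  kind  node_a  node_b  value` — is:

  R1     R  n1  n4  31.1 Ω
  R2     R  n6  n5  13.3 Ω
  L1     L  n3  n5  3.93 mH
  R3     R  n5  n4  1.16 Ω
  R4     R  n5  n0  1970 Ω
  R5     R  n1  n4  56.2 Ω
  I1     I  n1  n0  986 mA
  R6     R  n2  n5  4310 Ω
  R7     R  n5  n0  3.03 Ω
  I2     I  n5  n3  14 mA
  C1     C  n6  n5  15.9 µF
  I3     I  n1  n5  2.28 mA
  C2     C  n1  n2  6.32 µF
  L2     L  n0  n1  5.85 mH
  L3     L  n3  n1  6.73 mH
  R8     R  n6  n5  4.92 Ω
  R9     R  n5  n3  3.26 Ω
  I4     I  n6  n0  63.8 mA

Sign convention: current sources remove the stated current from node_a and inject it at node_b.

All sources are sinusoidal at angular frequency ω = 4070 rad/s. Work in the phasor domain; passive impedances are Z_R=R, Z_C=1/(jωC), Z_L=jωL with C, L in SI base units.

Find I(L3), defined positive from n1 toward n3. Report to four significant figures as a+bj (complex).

-0.3380+0.1402j A

MNA unknowns: 6 node voltages V₁..V_6
R1: Y=0.03215+0.000j on G[1,4]
R2: Y=0.07519+0.000j on G[6,5]
L1: Y=0.000-0.06252j on G[3,5]
R3: Y=0.8621+0.000j on G[5,4]
R4: Y=0.0005076+0.000j on G[5,0]
R5: Y=0.01779+0.000j on G[1,4]
I1: z[1]−=0.986, z[0]+=0.986
R6: Y=0.0002320+0.000j on G[2,5]
R7: Y=0.3300+0.000j on G[5,0]
I2: z[5]−=0.014, z[3]+=0.014
C1: Y=0.000+0.06471j on G[6,5]
I3: z[1]−=0.00228, z[5]+=0.00228
C2: Y=0.000+0.02572j on G[1,2]
L2: Y=0.000-0.04200j on G[0,1]
L3: Y=0.000-0.03651j on G[3,1]
R8: Y=0.2033+0.000j on G[6,5]
R9: Y=0.3067+0.000j on G[5,3]
I4: z[6]−=0.0638, z[0]+=0.0638
solve → V1=-6.861-9.899j, V2=-6.779-9.943j, V3=-3.022-0.6398j, V4=-2.189-1.366j, V5=-1.918-0.8718j, V6=-2.136-0.8212j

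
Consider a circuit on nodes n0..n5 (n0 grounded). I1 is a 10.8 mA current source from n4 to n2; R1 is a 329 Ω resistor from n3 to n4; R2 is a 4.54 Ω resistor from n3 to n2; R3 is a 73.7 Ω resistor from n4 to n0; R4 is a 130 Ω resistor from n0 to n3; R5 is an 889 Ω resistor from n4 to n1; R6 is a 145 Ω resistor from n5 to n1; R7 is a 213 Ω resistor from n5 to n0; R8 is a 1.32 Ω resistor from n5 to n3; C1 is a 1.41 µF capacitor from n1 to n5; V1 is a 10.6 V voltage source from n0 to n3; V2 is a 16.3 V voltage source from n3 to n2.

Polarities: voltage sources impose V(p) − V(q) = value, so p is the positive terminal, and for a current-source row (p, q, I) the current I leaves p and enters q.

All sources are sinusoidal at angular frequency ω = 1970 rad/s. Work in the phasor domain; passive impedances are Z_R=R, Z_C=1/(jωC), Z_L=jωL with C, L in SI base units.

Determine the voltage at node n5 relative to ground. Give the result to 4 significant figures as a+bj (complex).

-10.53+0.0004520j V

MNA unknowns: 5 node voltages V₁..V_5 plus 2 source currents (V1, V2)
I1: z[4]−=0.0108, z[2]+=0.0108
R1: Y=0.003040+0.000j on G[3,4]
R2: Y=0.2203+0.000j on G[3,2]
R3: Y=0.01357+0.000j on G[4,0]
R4: Y=0.007692+0.000j on G[0,3]
R5: Y=0.001125+0.000j on G[4,1]
R6: Y=0.006897+0.000j on G[5,1]
R7: Y=0.004695+0.000j on G[5,0]
R8: Y=0.7576+0.000j on G[5,3]
C1: Y=0.000+0.002778j on G[1,5]
V1: row V0−V3=10.6, i_V1 at 0,3
V2: row V3−V2=16.3, i_V2 at 3,2
solve → V1=-9.588-0.3270j, V2=-26.90+0.000j, V3=-10.60+0.000j, V4=-3.034-0.02074j, V5=-10.53+0.0004520j
aux → i_V1=-0.1721-0.0002793j, i_V2=-3.601+0.000j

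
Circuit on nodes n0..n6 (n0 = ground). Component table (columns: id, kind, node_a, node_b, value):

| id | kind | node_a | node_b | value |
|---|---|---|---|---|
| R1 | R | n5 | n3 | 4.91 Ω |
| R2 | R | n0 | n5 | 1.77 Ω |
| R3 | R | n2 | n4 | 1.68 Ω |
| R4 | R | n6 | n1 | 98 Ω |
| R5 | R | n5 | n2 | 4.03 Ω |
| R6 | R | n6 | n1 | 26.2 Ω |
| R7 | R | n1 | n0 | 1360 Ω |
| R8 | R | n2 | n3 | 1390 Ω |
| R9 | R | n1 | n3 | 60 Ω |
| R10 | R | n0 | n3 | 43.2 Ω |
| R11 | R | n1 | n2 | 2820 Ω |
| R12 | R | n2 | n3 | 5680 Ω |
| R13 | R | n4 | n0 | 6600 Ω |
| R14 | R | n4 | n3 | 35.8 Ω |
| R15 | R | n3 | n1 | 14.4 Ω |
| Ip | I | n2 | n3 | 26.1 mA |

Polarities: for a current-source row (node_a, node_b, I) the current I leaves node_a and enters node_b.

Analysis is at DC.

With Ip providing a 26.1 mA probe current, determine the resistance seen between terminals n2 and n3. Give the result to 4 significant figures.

Element admittances at DC:
  Y(R1) = 0.2037 S between n5,n3
  Y(R2) = 0.5650 S between n0,n5
  Y(R3) = 0.5952 S between n2,n4
  Y(R4) = 0.01020 S between n6,n1
  Y(R5) = 0.2481 S between n5,n2
  Y(R6) = 0.03817 S between n6,n1
  Y(R7) = 0.0007353 S between n1,n0
  Y(R8) = 0.0007194 S between n2,n3
  Y(R9) = 0.01667 S between n1,n3
  Y(R10) = 0.02315 S between n0,n3
  Y(R11) = 0.0003546 S between n1,n2
  Y(R12) = 0.0001761 S between n2,n3
  Y(R13) = 0.0001515 S between n4,n0
  Y(R14) = 0.02793 S between n4,n3
  Y(R15) = 0.06944 S between n3,n1
  Ip: injects 0.0261 A into n3 (from n2)
Assemble and solve the 6×6 MNA system:
  V(n1)=0.08798  V(n2)=-0.08883  V(n3)=0.08946  V(n4)=-0.08082  V(n5)=-0.003758  V(n6)=0.08798

R_eq = 6.831 Ω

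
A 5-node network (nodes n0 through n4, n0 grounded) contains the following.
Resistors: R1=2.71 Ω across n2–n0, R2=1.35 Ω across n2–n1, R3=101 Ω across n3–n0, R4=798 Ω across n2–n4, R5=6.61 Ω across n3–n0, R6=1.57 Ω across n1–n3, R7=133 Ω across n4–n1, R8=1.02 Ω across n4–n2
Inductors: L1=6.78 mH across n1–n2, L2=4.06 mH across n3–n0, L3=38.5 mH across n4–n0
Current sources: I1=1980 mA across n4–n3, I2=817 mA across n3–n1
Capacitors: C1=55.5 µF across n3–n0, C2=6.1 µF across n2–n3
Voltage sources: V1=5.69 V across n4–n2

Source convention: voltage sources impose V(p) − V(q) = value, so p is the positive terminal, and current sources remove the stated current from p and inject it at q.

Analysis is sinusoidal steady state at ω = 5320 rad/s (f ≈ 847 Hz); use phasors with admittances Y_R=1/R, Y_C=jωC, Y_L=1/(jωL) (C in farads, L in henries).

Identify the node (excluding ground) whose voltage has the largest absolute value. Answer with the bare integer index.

4

Element admittances at ω=5320 rad/s:
  Y(R1) = 0.3690+0.000j S between n2,n0
  Y(R2) = 0.7407+0.000j S between n2,n1
  Y(L1) = 0.000-0.02772j S between n1,n2
  Y(R3) = 0.009901+0.000j S between n3,n0
  I1: injects 1.98 A into n3 (from n4)
  Y(L2) = 0.000-0.04630j S between n3,n0
  Y(R4) = 0.001253+0.000j S between n2,n4
  Y(L3) = 0.000-0.004882j S between n4,n0
  Y(R5) = 0.1513+0.000j S between n3,n0
  Y(R6) = 0.6369+0.000j S between n1,n3
  Y(R7) = 0.007519+0.000j S between n4,n1
  Y(R8) = 0.9804+0.000j S between n4,n2
  Y(C1) = 0.000+0.2953j S between n3,n0
  Y(C2) = 0.000+0.03245j S between n2,n3
  I2: injects 0.817 A into n1 (from n3)
  V1: constraint V(n4)−V(n2) = 5.69
Assemble and solve the 5×5 MNA system:
  V(n1)=0.5367-0.7354j  V(n2)=-1.435-0.4379j  V(n3)=1.490-1.171j  V(n4)=4.255-0.4379j
  i(V1)=-7.591+0.01854j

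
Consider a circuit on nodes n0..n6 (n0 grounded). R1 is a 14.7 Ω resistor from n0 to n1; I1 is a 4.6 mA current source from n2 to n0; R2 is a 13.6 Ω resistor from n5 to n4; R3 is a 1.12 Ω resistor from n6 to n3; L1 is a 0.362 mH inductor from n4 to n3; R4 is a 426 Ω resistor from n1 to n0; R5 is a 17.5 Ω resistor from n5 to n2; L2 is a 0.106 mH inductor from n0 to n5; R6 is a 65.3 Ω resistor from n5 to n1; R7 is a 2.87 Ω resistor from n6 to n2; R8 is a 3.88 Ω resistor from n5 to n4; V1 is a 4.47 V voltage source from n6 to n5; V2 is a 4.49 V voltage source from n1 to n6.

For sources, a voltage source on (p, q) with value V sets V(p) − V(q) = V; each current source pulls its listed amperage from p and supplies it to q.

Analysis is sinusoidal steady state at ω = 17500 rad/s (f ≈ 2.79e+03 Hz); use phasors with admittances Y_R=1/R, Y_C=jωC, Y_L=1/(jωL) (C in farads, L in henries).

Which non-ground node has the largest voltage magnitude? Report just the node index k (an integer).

Element admittances at ω=17500 rad/s:
  Y(R1) = 0.06803+0.000j S between n0,n1
  I1: injects 0.0046 A into n0 (from n2)
  Y(R2) = 0.07353+0.000j S between n5,n4
  Y(R3) = 0.8929+0.000j S between n6,n3
  Y(L1) = 0.000-0.1579j S between n4,n3
  Y(R4) = 0.002347+0.000j S between n1,n0
  Y(R5) = 0.05714+0.000j S between n5,n2
  Y(L2) = 0.000-0.5391j S between n0,n5
  Y(R6) = 0.01531+0.000j S between n5,n1
  Y(R7) = 0.3484+0.000j S between n6,n2
  Y(R8) = 0.2577+0.000j S between n5,n4
  V1: constraint V(n6)−V(n5) = 4.47
  V2: constraint V(n1)−V(n6) = 4.49
Assemble and solve the 8×8 MNA system:
  V(n1)=8.809-1.158j  V(n2)=3.678-1.158j  V(n3)=3.957-0.6046j  V(n4)=0.8241-2.651j  V(n5)=-0.1512-1.158j  V(n6)=4.319-1.158j
  i(V1)=-1.304+0.5761j  i(V2)=-0.7571+0.08153j

1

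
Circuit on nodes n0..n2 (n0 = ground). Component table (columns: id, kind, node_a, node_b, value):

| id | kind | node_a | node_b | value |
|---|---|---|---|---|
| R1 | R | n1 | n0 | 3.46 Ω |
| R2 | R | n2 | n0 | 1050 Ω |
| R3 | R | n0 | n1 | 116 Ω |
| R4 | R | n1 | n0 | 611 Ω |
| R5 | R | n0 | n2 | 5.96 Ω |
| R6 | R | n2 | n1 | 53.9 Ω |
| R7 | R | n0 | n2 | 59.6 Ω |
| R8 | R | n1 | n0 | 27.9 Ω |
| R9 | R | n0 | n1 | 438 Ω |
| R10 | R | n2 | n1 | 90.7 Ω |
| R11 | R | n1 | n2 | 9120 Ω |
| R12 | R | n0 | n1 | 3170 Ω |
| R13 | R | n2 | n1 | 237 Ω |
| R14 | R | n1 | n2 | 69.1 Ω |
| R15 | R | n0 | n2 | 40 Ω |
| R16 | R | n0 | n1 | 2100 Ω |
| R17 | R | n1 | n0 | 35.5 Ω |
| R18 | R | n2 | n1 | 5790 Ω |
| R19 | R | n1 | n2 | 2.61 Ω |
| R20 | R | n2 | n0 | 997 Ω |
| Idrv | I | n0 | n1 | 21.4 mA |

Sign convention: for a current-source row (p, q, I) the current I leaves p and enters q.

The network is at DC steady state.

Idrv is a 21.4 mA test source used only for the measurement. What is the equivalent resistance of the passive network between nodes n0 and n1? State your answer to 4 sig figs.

Apply KCL at each of the 2 non-ground nodes and solve the resulting linear system.
Node n1: branches {R1, R3, R4, R6, R8, R9, R10, R11, R12, R13, R14, R16, R17, R18, R19, Idrv} → V_1 = 0.04210
Node n2: branches {R2, R5, R6, R7, R10, R11, R13, R14, R15, R18, R19, R20} → V_2 = 0.02826

R_eq = 1.967 Ω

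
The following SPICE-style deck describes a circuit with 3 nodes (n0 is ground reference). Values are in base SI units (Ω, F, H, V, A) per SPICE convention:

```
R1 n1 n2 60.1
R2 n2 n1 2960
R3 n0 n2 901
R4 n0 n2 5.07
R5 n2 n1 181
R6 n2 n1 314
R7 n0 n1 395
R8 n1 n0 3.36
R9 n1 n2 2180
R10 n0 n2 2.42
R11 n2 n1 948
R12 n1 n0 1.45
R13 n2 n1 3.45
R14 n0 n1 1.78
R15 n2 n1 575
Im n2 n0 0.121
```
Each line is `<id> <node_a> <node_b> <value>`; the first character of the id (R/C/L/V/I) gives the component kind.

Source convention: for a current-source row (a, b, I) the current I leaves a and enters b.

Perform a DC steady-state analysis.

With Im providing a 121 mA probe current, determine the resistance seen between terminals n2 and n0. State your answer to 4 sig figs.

Apply KCL at each of the 2 non-ground nodes and solve the resulting linear system.
Node n1: branches {R1, R2, R5, R6, R7, R8, R9, R11, R12, R13, R14, R15} → V_1 = -0.02354
Node n2: branches {R1, R2, R3, R4, R5, R6, R9, R10, R11, R13, R15, Im} → V_2 = -0.1381

R_eq = 1.142 Ω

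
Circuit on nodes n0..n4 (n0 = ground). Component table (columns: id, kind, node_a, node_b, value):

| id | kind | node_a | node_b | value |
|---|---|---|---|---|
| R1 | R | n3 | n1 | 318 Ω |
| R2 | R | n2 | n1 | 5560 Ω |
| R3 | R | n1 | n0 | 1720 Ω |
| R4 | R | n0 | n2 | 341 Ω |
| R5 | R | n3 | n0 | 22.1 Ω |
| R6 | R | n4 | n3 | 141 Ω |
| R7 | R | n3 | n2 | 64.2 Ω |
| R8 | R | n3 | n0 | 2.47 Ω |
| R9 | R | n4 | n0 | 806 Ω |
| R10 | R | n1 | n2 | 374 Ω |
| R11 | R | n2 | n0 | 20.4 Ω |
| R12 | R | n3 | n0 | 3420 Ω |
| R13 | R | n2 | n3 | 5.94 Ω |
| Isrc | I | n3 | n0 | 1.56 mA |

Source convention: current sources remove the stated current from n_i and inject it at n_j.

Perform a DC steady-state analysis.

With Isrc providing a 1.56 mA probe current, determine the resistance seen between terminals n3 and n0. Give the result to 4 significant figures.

R_eq = 2.031 Ω

MNA unknowns: 4 node voltages V₁..V_4
R1: Y=0.003145 on G[3,1]
R2: Y=0.0001799 on G[2,1]
R3: Y=0.0005814 on G[1,0]
R4: Y=0.002933 on G[0,2]
R5: Y=0.04525 on G[3,0]
R6: Y=0.007092 on G[4,3]
R7: Y=0.01558 on G[3,2]
R8: Y=0.4049 on G[3,0]
R9: Y=0.001241 on G[4,0]
R10: Y=0.002674 on G[1,2]
R11: Y=0.04902 on G[2,0]
R12: Y=0.0002924 on G[3,0]
R13: Y=0.1684 on G[2,3]
Isrc: z[3]−=0.00156, z[0]+=0.00156
solve → V1=-0.002586, V2=-0.002471, V3=-0.003168, V4=-0.002696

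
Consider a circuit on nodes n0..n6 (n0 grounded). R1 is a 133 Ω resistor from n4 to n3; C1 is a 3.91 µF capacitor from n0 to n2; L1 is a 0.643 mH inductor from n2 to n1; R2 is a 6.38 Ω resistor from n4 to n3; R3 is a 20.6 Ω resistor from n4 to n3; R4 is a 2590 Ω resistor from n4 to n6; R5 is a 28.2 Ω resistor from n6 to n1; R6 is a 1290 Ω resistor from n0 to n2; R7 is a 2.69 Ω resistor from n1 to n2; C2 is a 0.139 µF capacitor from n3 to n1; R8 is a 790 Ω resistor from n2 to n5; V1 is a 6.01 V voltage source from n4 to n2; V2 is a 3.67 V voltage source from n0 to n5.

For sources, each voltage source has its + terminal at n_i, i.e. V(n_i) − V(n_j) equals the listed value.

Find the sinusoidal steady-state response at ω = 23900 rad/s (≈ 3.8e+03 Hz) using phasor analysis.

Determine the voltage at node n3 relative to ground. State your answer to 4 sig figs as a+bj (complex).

6.007-0.04413j V

Element admittances at ω=23900 rad/s:
  Y(R1) = 0.007519+0.000j S between n4,n3
  Y(C1) = 0.000+0.09345j S between n0,n2
  Y(L1) = 0.000-0.06507j S between n2,n1
  Y(R2) = 0.1567+0.000j S between n4,n3
  Y(R3) = 0.04854+0.000j S between n4,n3
  Y(R4) = 0.0003861+0.000j S between n4,n6
  Y(R5) = 0.03546+0.000j S between n6,n1
  Y(R6) = 0.0007752+0.000j S between n0,n2
  Y(R7) = 0.3717+0.000j S between n1,n2
  Y(C2) = 0.000+0.003322j S between n3,n1
  Y(R8) = 0.001266+0.000j S between n2,n5
  V1: constraint V(n4)−V(n2) = 6.01
  V2: constraint V(n0)−V(n5) = 3.67
Assemble and solve the 8×8 MNA system:
  V(n1)=-0.002928+0.1030j  V(n2)=-0.001085+0.04969j  V(n3)=6.007-0.04413j  V(n4)=6.009+0.04969j  V(n5)=-3.670+0.000j  V(n6)=0.06182+0.1024j
  i(V1)=-0.002785-0.01994j  i(V2)=-0.004644-6.290e-05j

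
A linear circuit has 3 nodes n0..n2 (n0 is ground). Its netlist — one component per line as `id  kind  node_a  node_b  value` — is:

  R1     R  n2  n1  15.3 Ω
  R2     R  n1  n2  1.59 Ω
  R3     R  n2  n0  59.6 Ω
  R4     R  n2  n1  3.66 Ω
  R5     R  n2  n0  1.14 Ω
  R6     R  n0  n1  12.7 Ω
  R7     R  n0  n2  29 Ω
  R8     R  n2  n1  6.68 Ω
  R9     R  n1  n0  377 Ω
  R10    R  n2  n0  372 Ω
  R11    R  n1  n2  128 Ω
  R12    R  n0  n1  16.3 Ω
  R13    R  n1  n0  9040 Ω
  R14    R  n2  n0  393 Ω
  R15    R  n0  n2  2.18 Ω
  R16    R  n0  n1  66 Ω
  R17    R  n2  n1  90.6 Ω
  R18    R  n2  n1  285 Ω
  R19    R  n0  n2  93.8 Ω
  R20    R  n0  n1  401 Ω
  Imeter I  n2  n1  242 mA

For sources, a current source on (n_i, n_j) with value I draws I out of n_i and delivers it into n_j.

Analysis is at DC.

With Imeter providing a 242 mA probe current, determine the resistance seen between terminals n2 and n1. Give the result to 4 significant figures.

R_eq = 0.7791 Ω

MNA unknowns: 2 node voltages V₁..V_2
R1: Y=0.06536 on G[2,1]
R2: Y=0.6289 on G[1,2]
R3: Y=0.01678 on G[2,0]
R4: Y=0.2732 on G[2,1]
R5: Y=0.8772 on G[2,0]
R6: Y=0.07874 on G[0,1]
R7: Y=0.03448 on G[0,2]
R8: Y=0.1497 on G[2,1]
R9: Y=0.002653 on G[1,0]
R10: Y=0.002688 on G[2,0]
R11: Y=0.007812 on G[1,2]
R12: Y=0.06135 on G[0,1]
R13: Y=0.0001106 on G[1,0]
R14: Y=0.002545 on G[2,0]
R15: Y=0.4587 on G[0,2]
R16: Y=0.01515 on G[0,1]
R17: Y=0.01104 on G[2,1]
R18: Y=0.003509 on G[2,1]
R19: Y=0.01066 on G[0,2]
R20: Y=0.002494 on G[0,1]
Imeter: z[2]−=0.242, z[1]+=0.242
solve → V1=0.1692, V2=-0.01935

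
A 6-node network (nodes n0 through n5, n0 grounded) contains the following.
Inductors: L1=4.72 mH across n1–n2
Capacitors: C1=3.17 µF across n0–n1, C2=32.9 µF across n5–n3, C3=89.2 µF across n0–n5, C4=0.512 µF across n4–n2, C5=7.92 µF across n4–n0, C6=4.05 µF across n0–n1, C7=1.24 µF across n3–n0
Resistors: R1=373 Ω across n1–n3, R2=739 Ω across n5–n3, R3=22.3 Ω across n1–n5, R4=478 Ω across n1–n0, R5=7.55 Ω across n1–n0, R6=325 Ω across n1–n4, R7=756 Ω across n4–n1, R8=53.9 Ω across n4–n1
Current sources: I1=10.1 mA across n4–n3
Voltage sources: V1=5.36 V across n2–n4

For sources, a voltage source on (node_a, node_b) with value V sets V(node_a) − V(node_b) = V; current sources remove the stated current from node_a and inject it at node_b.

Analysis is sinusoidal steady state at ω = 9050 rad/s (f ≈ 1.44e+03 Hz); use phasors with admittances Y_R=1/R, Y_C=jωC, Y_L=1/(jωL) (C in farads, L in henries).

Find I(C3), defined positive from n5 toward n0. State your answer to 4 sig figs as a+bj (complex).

0.01930-0.03145j A

Apply KCL at each of the 5 non-ground nodes and solve the resulting linear system.
Node n1: branches {L1, C1, R1, R3, R4, R5, R6, R7, C6, R8} → V_1 = 0.1680-0.6976j
Node n2: branches {L1, C4, V1} → V_2 = 6.962+1.230j
Node n3: branches {C2, R1, R2, I1, C7} → V_3 = -0.04295-0.05757j
Node n4: branches {I1, C4, C5, R6, R7, R8, V1} → V_4 = 1.602+1.230j
Node n5: branches {C2, R2, R3, C3} → V_5 = -0.03895-0.02391j
Source currents: i(V1)=-0.04512+0.1342j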